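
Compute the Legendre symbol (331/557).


p = 557 is prime, so compute (331/557) with the reciprocity algorithm (Jacobi-symbol steps: pull out 2s via (2/n), flip via reciprocity, reduce):
  reciprocity: (331/557) -> +(557/331)
  reduce: (226/331)
  pull out 2: (2/331) = -1  (since 331 mod 8 = 3)
  reciprocity: (113/331) -> +(331/113)
  reduce: (105/113)
  reciprocity: (105/113) -> +(113/105)
  reduce: (8/105)
  pull out 2: (2/105) = +1  (since 105 mod 8 = 1)
  pull out 2: (2/105) = +1  (since 105 mod 8 = 1)
  pull out 2: (2/105) = +1  (since 105 mod 8 = 1)
  (1/105) = 1
Product of signs = -1
(331/557) = -1

-1


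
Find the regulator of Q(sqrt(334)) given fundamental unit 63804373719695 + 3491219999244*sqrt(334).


epsilon = 63804373719695 + 3491219999244*sqrt(334)
= 1.2761e+14
R = ln(1.2761e+14)
= 32.4800

32.4800


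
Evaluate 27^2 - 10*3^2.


x^2 - d*y^2
= 27^2 - 10*3^2
= 729 - 90
= 639

639


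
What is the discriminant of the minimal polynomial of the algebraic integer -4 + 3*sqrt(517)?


The element -4 + 3*sqrt(517) has minimal polynomial:
x^2 + 8*x - 4637
Discriminant = (8)^2 - 4*(-4637)
= 64 + 18548
= 18612

18612


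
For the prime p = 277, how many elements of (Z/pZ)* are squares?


For prime p, the number of non-zero quadratic residues is (p-1)/2.
= (277-1)/2
= 138

138


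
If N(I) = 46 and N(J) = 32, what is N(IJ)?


N(IJ) = N(I) * N(J)
= 46 * 32
= 1472

1472


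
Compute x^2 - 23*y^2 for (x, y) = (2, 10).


x^2 - d*y^2
= 2^2 - 23*10^2
= 4 - 2300
= -2296

-2296


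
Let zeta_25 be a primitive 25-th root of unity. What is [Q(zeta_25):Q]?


The degree equals Euler's totient phi(25).
25 = 5^2
phi(25) = 20

20


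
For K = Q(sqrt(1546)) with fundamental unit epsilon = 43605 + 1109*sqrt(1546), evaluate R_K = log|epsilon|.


epsilon = 43605 + 1109*sqrt(1546)
= 87210.0000
R = ln(87210.0000)
= 11.3761

11.3761


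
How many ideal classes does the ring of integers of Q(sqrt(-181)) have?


K = Q(sqrt(-181)). d mod 4 = 3, so D = disc(K) = 4d = -724
h(K) equals the number of primitive reduced positive-definite forms (a, b, c) = a*x^2 + b*x*y + c*y^2 with b^2 - 4ac = D,
where reduced means |b| <= a <= c, with b >= 0 whenever |b| = a or a = c, and primitive means gcd(a, b, c) = 1.
Reduced forces 3a^2 <= |D| = 724, so 1 <= a <= 15; b must have the parity of D, and c = (b^2 - D)/(4a) must be an integer >= a.
Enumerate a = 1..15, b in [-a, a]:
  a=1: (1, 0, 181)  [1]
  a=2: (2, 2, 91)  [1]
  a=3..4: none
  a=5: (5, -4, 37), (5, 4, 37)  [2]
  a=6: none
  a=7: (7, -2, 26), (7, 2, 26)  [2]
  a=8..9: none
  a=10: (10, -6, 19), (10, 6, 19)  [2]
  a=11..12: none
  a=13: (13, -2, 14), (13, 2, 14)  [2]
  a=14..15: none
Total reduced forms: 1 + 1 + 2 + 2 + 2 + 2 = 10
h = 10

10


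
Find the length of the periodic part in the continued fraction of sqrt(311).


Run the CF algorithm for sqrt(311).
a_0 = floor(sqrt(311)) = 17; set m_0=0, q_0=1.
Recurrence: m' = q*a - m,  q' = (d - m'^2)/q,  a' = floor((a_0 + m')/q').
  step 1: m=17, q=22, a=1
  step 2: m=5, q=13, a=1
  step 3: m=8, q=19, a=1
  step 4: m=11, q=10, a=2
  step 5: m=9, q=23, a=1
  step 6: m=14, q=5, a=6
  step 7: m=16, q=11, a=3
  step 8: m=17, q=2, a=17
  step 9: m=17, q=11, a=3
  step 10: m=16, q=5, a=6
  step 11: m=14, q=23, a=1
  step 12: m=9, q=10, a=2
  step 13: m=11, q=19, a=1
  step 14: m=8, q=13, a=1
  step 15: m=5, q=22, a=1
  step 16: m=17, q=1, a=34
a_16 = 2*a_0 = 34, so the period closes here.
sqrt(311) = [17; 1, 1, 1, 2, 1, 6, 3, 17, 3, 6, 1, 2, 1, 1, 1, 34]
Period length = 16

16


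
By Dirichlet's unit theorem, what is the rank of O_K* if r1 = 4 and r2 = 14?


By Dirichlet's unit theorem:
rank = r1 + r2 - 1
= 4 + 14 - 1
= 17

17


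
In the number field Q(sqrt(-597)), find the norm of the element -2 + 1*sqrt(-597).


N(a + b*sqrt(d)) = a^2 - d*b^2
= (-2)^2 - (-597)*(1)^2
= 4 + 597
= 601

601


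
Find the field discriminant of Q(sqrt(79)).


For K = Q(sqrt(d)) with d squarefree: disc(K) = d if d = 1 mod 4, and disc(K) = 4d if d = 2 or 3 mod 4.
Here d = 79, and d mod 4 = 3.
d = 3 mod 4, not 1 (O_K = Z[sqrt(d)]), so disc(K) = 4d = 4 * (79) = 316

316


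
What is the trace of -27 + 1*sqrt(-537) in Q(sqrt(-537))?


Tr(a + b*sqrt(d)) = (a + b*sqrt(d)) + (a - b*sqrt(d)) = 2a
= 2 * (-27)
= -54

-54


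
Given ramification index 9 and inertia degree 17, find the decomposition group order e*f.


|D_P| = e * f
= 9 * 17
= 153

153


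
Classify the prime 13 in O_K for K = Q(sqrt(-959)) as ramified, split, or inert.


K = Q(sqrt(-959)). Since d mod 4 = 1, disc(K) = -959.
Check p | disc: -959 mod 13 = 3.
p does not divide disc. Compute Legendre symbol (d/p):
3^((13-1)/2) mod 13 = 1
(d/p) = 1, so p splits: (p) = P*P' with e=1, f=1, g=2.
Therefore p is split.

split


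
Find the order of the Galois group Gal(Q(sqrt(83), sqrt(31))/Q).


The 2 square roots of distinct primes are multiplicatively independent over Q,
so [K:Q] = 2^2 and Gal(K/Q) is isomorphic to (Z/2Z)^2.
|Gal| = 2^2 = 4

4


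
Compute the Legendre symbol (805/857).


p = 857 is prime, so compute (805/857) with the reciprocity algorithm (Jacobi-symbol steps: pull out 2s via (2/n), flip via reciprocity, reduce):
  reciprocity: (805/857) -> +(857/805)
  reduce: (52/805)
  pull out 2: (2/805) = -1  (since 805 mod 8 = 5)
  pull out 2: (2/805) = -1  (since 805 mod 8 = 5)
  reciprocity: (13/805) -> +(805/13)
  reduce: (12/13)
  pull out 2: (2/13) = -1  (since 13 mod 8 = 5)
  pull out 2: (2/13) = -1  (since 13 mod 8 = 5)
  reciprocity: (3/13) -> +(13/3)
  reduce: (1/3)
  (1/3) = 1
Product of signs = 1
(805/857) = 1

1


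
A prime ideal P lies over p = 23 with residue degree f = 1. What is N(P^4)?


N(P^a) = p^(a*f)
= 23^(4*1)
= 23^4
= 279841

279841


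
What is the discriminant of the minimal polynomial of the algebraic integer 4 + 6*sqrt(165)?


The element 4 + 6*sqrt(165) has minimal polynomial:
x^2 - 8*x - 5924
Discriminant = (-8)^2 - 4*(-5924)
= 64 + 23696
= 23760

23760


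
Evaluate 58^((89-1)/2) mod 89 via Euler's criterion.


p = 89 is prime and the exponent is (p-1)/2 = 44, so by Euler's criterion 58^44 = (58/89) = +1 or -1 mod 89.
Compute by square-and-multiply:
  44 = 32 + 8 + 4 (binary 101100)
  Repeated squaring mod 89: 58^1 = 58, 58^2 = 71, 58^4 = 57, 58^8 = 45, 58^16 = 67, 58^32 = 39
  58^44 = 58^32 * 58^8 * 58^4 = 39 * 45 * 57 mod 89
    39 * 45 = 1755 = 64 mod 89
    64 * 57 = 3648 = 88 mod 89
  58^44 = 88 mod 89
Result 88 = p - 1 = -1 mod 89: 58 is a quadratic non-residue mod 89. As a residue in [0, p-1] the value is 88.
58^44 mod 89 = 88

88


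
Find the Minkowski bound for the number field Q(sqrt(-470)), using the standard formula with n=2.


d = -470, d mod 4 = 2, so disc(K) = 4d = -1880; |disc(K)| = 1880
Imaginary quadratic field, so n = 2, s = r2 = 1, r1 = 0
M = (n!/n^n) * (4/pi)^s * sqrt(|disc(K)|) = (2!/2^2) * (4/pi)^1 * sqrt(1880)
= 0.5 * 1.273240 * 43.358967
= 27.6032

27.6032


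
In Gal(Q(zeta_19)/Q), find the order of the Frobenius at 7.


The Frobenius at p in Gal(Q(zeta_n)/Q) = (Z/nZ)* is the class of p, so its order is ord_19(7), the smallest k >= 1 with 7^k = 1 mod 19.
n = 19 = 19, phi(19) = 18; the order divides phi(n).
Divisors of 18: 1, 2, 3, 6, 9, 18
Repeated squaring mod 19: 7^1 = 7, 7^2 = 11, 7^4 = 7, 7^8 = 11, 7^16 = 7
Test divisors in increasing order:
  k=1: 7^1 = 7 mod 19
  k=2: 7^2 = 11 mod 19
  k=3: 7^3 = 11 * 7 = 1 mod 19  <- first divisor giving 1
Order = 3

3


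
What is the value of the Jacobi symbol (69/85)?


Compute (69/85) via quadratic reciprocity:
  reciprocity: (69/85) -> +(85/69)
  reduce: (16/69)
  pull out 2: (2/69) = -1  (since 69 mod 8 = 5)
  pull out 2: (2/69) = -1  (since 69 mod 8 = 5)
  pull out 2: (2/69) = -1  (since 69 mod 8 = 5)
  pull out 2: (2/69) = -1  (since 69 mod 8 = 5)
  (1/69) = 1
Product of signs = 1

1


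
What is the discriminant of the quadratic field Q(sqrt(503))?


For K = Q(sqrt(d)) with d squarefree: disc(K) = d if d = 1 mod 4, and disc(K) = 4d if d = 2 or 3 mod 4.
Here d = 503, and d mod 4 = 3.
d = 3 mod 4, not 1 (O_K = Z[sqrt(d)]), so disc(K) = 4d = 4 * (503) = 2012

2012


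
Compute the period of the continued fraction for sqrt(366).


Run the CF algorithm for sqrt(366).
a_0 = floor(sqrt(366)) = 19; set m_0=0, q_0=1.
Recurrence: m' = q*a - m,  q' = (d - m'^2)/q,  a' = floor((a_0 + m')/q').
  step 1: m=19, q=5, a=7
  step 2: m=16, q=22, a=1
  step 3: m=6, q=15, a=1
  step 4: m=9, q=19, a=1
  step 5: m=10, q=14, a=2
  step 6: m=18, q=3, a=12
  step 7: m=18, q=14, a=2
  step 8: m=10, q=19, a=1
  step 9: m=9, q=15, a=1
  step 10: m=6, q=22, a=1
  step 11: m=16, q=5, a=7
  step 12: m=19, q=1, a=38
a_12 = 2*a_0 = 38, so the period closes here.
sqrt(366) = [19; 7, 1, 1, 1, 2, 12, 2, 1, 1, 1, 7, 38]
Period length = 12

12


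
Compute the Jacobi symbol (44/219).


Compute (44/219) via quadratic reciprocity:
  pull out 2: (2/219) = -1  (since 219 mod 8 = 3)
  pull out 2: (2/219) = -1  (since 219 mod 8 = 3)
  reciprocity: (11/219) -> -(219/11)
  reduce: (10/11)
  pull out 2: (2/11) = -1  (since 11 mod 8 = 3)
  reciprocity: (5/11) -> +(11/5)
  reduce: (1/5)
  (1/5) = 1
Product of signs = 1

1


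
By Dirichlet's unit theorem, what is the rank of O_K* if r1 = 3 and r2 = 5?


By Dirichlet's unit theorem:
rank = r1 + r2 - 1
= 3 + 5 - 1
= 7

7


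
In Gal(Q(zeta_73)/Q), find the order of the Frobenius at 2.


The Frobenius at p in Gal(Q(zeta_n)/Q) = (Z/nZ)* is the class of p, so its order is ord_73(2), the smallest k >= 1 with 2^k = 1 mod 73.
n = 73 = 73, phi(73) = 72; the order divides phi(n).
Divisors of 72: 1, 2, 3, 4, 6, 8, 9, 12, 18, 24, 36, 72
Repeated squaring mod 73: 2^1 = 2, 2^2 = 4, 2^4 = 16, 2^8 = 37, 2^16 = 55, 2^32 = 32, 2^64 = 2
Test divisors in increasing order:
  k=1: 2^1 = 2 mod 73
  k=2: 2^2 = 4 mod 73
  k=3: 2^3 = 4 * 2 = 8 mod 73
  k=4: 2^4 = 16 mod 73
  k=6: 2^6 = 16 * 4 = 64 mod 73
  k=8: 2^8 = 37 mod 73
  k=9: 2^9 = 37 * 2 = 1 mod 73  <- first divisor giving 1
Order = 9

9


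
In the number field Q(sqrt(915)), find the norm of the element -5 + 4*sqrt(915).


N(a + b*sqrt(d)) = a^2 - d*b^2
= (-5)^2 - (915)*(4)^2
= 25 - 14640
= -14615

-14615


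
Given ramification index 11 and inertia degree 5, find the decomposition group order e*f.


|D_P| = e * f
= 11 * 5
= 55

55


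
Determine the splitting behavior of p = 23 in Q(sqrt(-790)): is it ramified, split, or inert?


K = Q(sqrt(-790)). Since d mod 4 = 2, disc(K) = -3160.
Check p | disc: -3160 mod 23 = 14.
p does not divide disc. Compute Legendre symbol (d/p):
15^((23-1)/2) mod 23 = -1
(d/p) = -1, so p is inert: (p) stays prime with e=1, f=2, g=1.
Therefore p is inert.

inert


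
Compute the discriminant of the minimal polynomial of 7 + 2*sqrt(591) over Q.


The element 7 + 2*sqrt(591) has minimal polynomial:
x^2 - 14*x - 2315
Discriminant = (-14)^2 - 4*(-2315)
= 196 + 9260
= 9456

9456


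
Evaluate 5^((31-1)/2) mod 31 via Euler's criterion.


p = 31 is prime and the exponent is (p-1)/2 = 15, so by Euler's criterion 5^15 = (5/31) = +1 or -1 mod 31.
Compute by square-and-multiply:
  15 = 8 + 4 + 2 + 1 (binary 1111)
  Repeated squaring mod 31: 5^1 = 5, 5^2 = 25, 5^4 = 5, 5^8 = 25
  5^15 = 5^8 * 5^4 * 5^2 * 5^1 = 25 * 5 * 25 * 5 mod 31
    25 * 5 = 125 = 1 mod 31
    1 * 25 = 25 = 25 mod 31
    25 * 5 = 125 = 1 mod 31
  5^15 = 1 mod 31
Result 1: 5 is a quadratic residue mod 31.
5^15 mod 31 = 1

1


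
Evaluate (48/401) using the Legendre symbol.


p = 401 is prime, so compute (48/401) with the reciprocity algorithm (Jacobi-symbol steps: pull out 2s via (2/n), flip via reciprocity, reduce):
  pull out 2: (2/401) = +1  (since 401 mod 8 = 1)
  pull out 2: (2/401) = +1  (since 401 mod 8 = 1)
  pull out 2: (2/401) = +1  (since 401 mod 8 = 1)
  pull out 2: (2/401) = +1  (since 401 mod 8 = 1)
  reciprocity: (3/401) -> +(401/3)
  reduce: (2/3)
  pull out 2: (2/3) = -1  (since 3 mod 8 = 3)
  (1/3) = 1
Product of signs = -1
(48/401) = -1

-1


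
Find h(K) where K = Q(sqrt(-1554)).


K = Q(sqrt(-1554)). d mod 4 = 2, so D = disc(K) = 4d = -6216
h(K) equals the number of primitive reduced positive-definite forms (a, b, c) = a*x^2 + b*x*y + c*y^2 with b^2 - 4ac = D,
where reduced means |b| <= a <= c, with b >= 0 whenever |b| = a or a = c, and primitive means gcd(a, b, c) = 1.
Reduced forces 3a^2 <= |D| = 6216, so 1 <= a <= 45; b must have the parity of D, and c = (b^2 - D)/(4a) must be an integer >= a.
Enumerate a = 1..45, b in [-a, a]:
  a=1: (1, 0, 1554)  [1]
  a=2: (2, 0, 777)  [1]
  a=3: (3, 0, 518)  [1]
  a=4: none
  a=5: (5, -2, 311), (5, 2, 311)  [2]
  a=6: (6, 0, 259)  [1]
  a=7: (7, 0, 222)  [1]
  a=8..9: none
  a=10: (10, -8, 157), (10, 8, 157)  [2]
  a=11..13: none
  a=14: (14, 0, 111)  [1]
  a=15: (15, -12, 106), (15, 12, 106)  [2]
  a=16..18: none
  a=19: (19, -4, 82), (19, 4, 82)  [2]
  a=20: none
  a=21: (21, 0, 74)  [1]
  a=22..24: none
  a=25: (25, -22, 67), (25, 22, 67)  [2]
  a=26..29: none
  a=30: (30, -12, 53), (30, 12, 53)  [2]
  a=31..34: none
  a=35: (35, -28, 50), (35, 28, 50)  [2]
  a=36: none
  a=37: (37, 0, 42)  [1]
  a=38: (38, -4, 41), (38, 4, 41)  [2]
  a=39..45: none
Total reduced forms: 1 + 1 + 1 + 2 + 1 + 1 + 2 + 1 + 2 + 2 + 1 + 2 + 2 + 2 + 1 + 2 = 24
h = 24

24


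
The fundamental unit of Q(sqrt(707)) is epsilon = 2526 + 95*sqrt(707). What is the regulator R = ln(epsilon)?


epsilon = 2526 + 95*sqrt(707)
= 5051.9998
R = ln(5051.9998)
= 8.5275

8.5275


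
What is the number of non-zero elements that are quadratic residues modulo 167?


For prime p, the number of non-zero quadratic residues is (p-1)/2.
= (167-1)/2
= 83

83


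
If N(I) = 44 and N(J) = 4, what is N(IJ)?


N(IJ) = N(I) * N(J)
= 44 * 4
= 176

176


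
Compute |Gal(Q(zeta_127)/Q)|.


|Gal(Q(zeta_127)/Q)| = phi(127)
= 126

126


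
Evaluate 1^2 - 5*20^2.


x^2 - d*y^2
= 1^2 - 5*20^2
= 1 - 2000
= -1999

-1999


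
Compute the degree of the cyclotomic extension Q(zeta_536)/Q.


The degree equals Euler's totient phi(536).
536 = 2^3 * 67
phi(536) = 264

264


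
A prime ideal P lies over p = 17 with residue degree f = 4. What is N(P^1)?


N(P^a) = p^(a*f)
= 17^(1*4)
= 17^4
= 83521

83521


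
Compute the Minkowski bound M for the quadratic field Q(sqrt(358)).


d = 358, d mod 4 = 2, so disc(K) = 4d = 1432; |disc(K)| = 1432
Real quadratic field, so n = 2, s = r2 = 0, r1 = 2
M = (n!/n^n) * (4/pi)^s * sqrt(|disc(K)|) = (2!/2^2) * (4/pi)^0 * sqrt(1432)
= 0.5 * 1.000000 * 37.841776
= 18.9209

18.9209


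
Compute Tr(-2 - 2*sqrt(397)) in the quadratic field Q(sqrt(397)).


Tr(a + b*sqrt(d)) = (a + b*sqrt(d)) + (a - b*sqrt(d)) = 2a
= 2 * (-2)
= -4

-4


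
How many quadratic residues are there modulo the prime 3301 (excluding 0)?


For prime p, the number of non-zero quadratic residues is (p-1)/2.
= (3301-1)/2
= 1650

1650


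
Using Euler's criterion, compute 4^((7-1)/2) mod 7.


p = 7 is prime and the exponent is (p-1)/2 = 3, so by Euler's criterion 4^3 = (4/7) = +1 or -1 mod 7.
Compute by square-and-multiply:
  3 = 2 + 1 (binary 11)
  Repeated squaring mod 7: 4^1 = 4, 4^2 = 2
  4^3 = 4^2 * 4^1 = 2 * 4 mod 7
    2 * 4 = 8 = 1 mod 7
  4^3 = 1 mod 7
Result 1: 4 is a quadratic residue mod 7.
4^3 mod 7 = 1

1


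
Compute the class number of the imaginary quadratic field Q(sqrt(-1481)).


K = Q(sqrt(-1481)). d mod 4 = 3, so D = disc(K) = 4d = -5924
h(K) equals the number of primitive reduced positive-definite forms (a, b, c) = a*x^2 + b*x*y + c*y^2 with b^2 - 4ac = D,
where reduced means |b| <= a <= c, with b >= 0 whenever |b| = a or a = c, and primitive means gcd(a, b, c) = 1.
Reduced forces 3a^2 <= |D| = 5924, so 1 <= a <= 44; b must have the parity of D, and c = (b^2 - D)/(4a) must be an integer >= a.
Enumerate a = 1..44, b in [-a, a]:
  a=1: (1, 0, 1481)  [1]
  a=2: (2, 2, 741)  [1]
  a=3: (3, -2, 494), (3, 2, 494)  [2]
  a=4: none
  a=5: (5, -4, 297), (5, 4, 297)  [2]
  a=6: (6, -2, 247), (6, 2, 247)  [2]
  a=7..8: none
  a=9: (9, -4, 165), (9, 4, 165)  [2]
  a=10: (10, -6, 149), (10, 6, 149)  [2]
  a=11: (11, -4, 135), (11, 4, 135)  [2]
  a=12: none
  a=13: (13, -2, 114), (13, 2, 114)  [2]
  a=14: none
  a=15: (15, -14, 102), (15, -4, 99), (15, 4, 99), (15, 14, 102)  [4]
  a=16: none
  a=17: (17, -14, 90), (17, 14, 90)  [2]
  a=18: (18, -14, 85), (18, 14, 85)  [2]
  a=19: (19, -2, 78), (19, 2, 78)  [2]
  a=20..21: none
  a=22: (22, -18, 71), (22, 18, 71)  [2]
  a=23..24: none
  a=25: (25, -24, 65), (25, 24, 65)  [2]
  a=26: (26, -2, 57), (26, 2, 57)  [2]
  a=27: (27, -4, 55), (27, 4, 55)  [2]
  a=28..29: none
  a=30: (30, -26, 55), (30, -14, 51), (30, 14, 51), (30, 26, 55)  [4]
  a=31: (31, -20, 51), (31, 20, 51)  [2]
  a=32: none
  a=33: (33, -26, 50), (33, -4, 45), (33, 4, 45), (33, 26, 50)  [4]
  a=34: (34, -14, 45), (34, 14, 45)  [2]
  a=35..36: none
  a=37: (37, -12, 41), (37, 12, 41)  [2]
  a=38: (38, -2, 39), (38, 2, 39)  [2]
  a=39: (39, -28, 43), (39, 28, 43)  [2]
  a=40..44: none
Total reduced forms: 1 + 1 + 2 + 2 + 2 + 2 + 2 + 2 + 2 + 4 + 2 + 2 + 2 + 2 + 2 + 2 + 2 + 4 + 2 + 4 + 2 + 2 + 2 + 2 = 52
h = 52

52


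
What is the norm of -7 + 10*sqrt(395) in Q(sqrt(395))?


N(a + b*sqrt(d)) = a^2 - d*b^2
= (-7)^2 - (395)*(10)^2
= 49 - 39500
= -39451

-39451


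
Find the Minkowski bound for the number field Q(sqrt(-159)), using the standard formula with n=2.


d = -159, d mod 4 = 1, so disc(K) = d = -159; |disc(K)| = 159
Imaginary quadratic field, so n = 2, s = r2 = 1, r1 = 0
M = (n!/n^n) * (4/pi)^s * sqrt(|disc(K)|) = (2!/2^2) * (4/pi)^1 * sqrt(159)
= 0.5 * 1.273240 * 12.609520
= 8.0275

8.0275


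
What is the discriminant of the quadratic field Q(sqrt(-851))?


For K = Q(sqrt(d)) with d squarefree: disc(K) = d if d = 1 mod 4, and disc(K) = 4d if d = 2 or 3 mod 4.
Here d = -851, and d mod 4 = 1.
d = 1 mod 4 (O_K = Z[(1+sqrt(d))/2]), so disc(K) = d = -851

-851


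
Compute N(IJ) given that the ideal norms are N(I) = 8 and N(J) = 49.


N(IJ) = N(I) * N(J)
= 8 * 49
= 392

392


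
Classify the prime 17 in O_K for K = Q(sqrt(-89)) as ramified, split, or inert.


K = Q(sqrt(-89)). Since d mod 4 = 3, disc(K) = -356.
Check p | disc: -356 mod 17 = 1.
p does not divide disc. Compute Legendre symbol (d/p):
13^((17-1)/2) mod 17 = 1
(d/p) = 1, so p splits: (p) = P*P' with e=1, f=1, g=2.
Therefore p is split.

split


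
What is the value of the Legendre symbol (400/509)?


p = 509 is prime, so compute (400/509) with the reciprocity algorithm (Jacobi-symbol steps: pull out 2s via (2/n), flip via reciprocity, reduce):
  pull out 2: (2/509) = -1  (since 509 mod 8 = 5)
  pull out 2: (2/509) = -1  (since 509 mod 8 = 5)
  pull out 2: (2/509) = -1  (since 509 mod 8 = 5)
  pull out 2: (2/509) = -1  (since 509 mod 8 = 5)
  reciprocity: (25/509) -> +(509/25)
  reduce: (9/25)
  reciprocity: (9/25) -> +(25/9)
  reduce: (7/9)
  reciprocity: (7/9) -> +(9/7)
  reduce: (2/7)
  pull out 2: (2/7) = +1  (since 7 mod 8 = 7)
  (1/7) = 1
Product of signs = 1
(400/509) = 1

1


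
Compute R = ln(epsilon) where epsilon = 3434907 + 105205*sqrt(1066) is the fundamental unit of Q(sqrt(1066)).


epsilon = 3434907 + 105205*sqrt(1066)
= 6.8698e+06
R = ln(6.8698e+06)
= 15.7426

15.7426


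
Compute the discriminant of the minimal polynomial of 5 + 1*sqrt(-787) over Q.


The element 5 + 1*sqrt(-787) has minimal polynomial:
x^2 - 10*x + 812
Discriminant = (-10)^2 - 4*(812)
= 100 - 3248
= -3148

-3148


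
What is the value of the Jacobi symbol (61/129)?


Compute (61/129) via quadratic reciprocity:
  reciprocity: (61/129) -> +(129/61)
  reduce: (7/61)
  reciprocity: (7/61) -> +(61/7)
  reduce: (5/7)
  reciprocity: (5/7) -> +(7/5)
  reduce: (2/5)
  pull out 2: (2/5) = -1  (since 5 mod 8 = 5)
  (1/5) = 1
Product of signs = -1

-1


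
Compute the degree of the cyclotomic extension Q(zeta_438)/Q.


The degree equals Euler's totient phi(438).
438 = 2 * 3 * 73
phi(438) = 144

144


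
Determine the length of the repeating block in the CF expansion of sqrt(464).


Run the CF algorithm for sqrt(464).
a_0 = floor(sqrt(464)) = 21; set m_0=0, q_0=1.
Recurrence: m' = q*a - m,  q' = (d - m'^2)/q,  a' = floor((a_0 + m')/q').
  step 1: m=21, q=23, a=1
  step 2: m=2, q=20, a=1
  step 3: m=18, q=7, a=5
  step 4: m=17, q=25, a=1
  step 5: m=8, q=16, a=1
  step 6: m=8, q=25, a=1
  step 7: m=17, q=7, a=5
  step 8: m=18, q=20, a=1
  step 9: m=2, q=23, a=1
  step 10: m=21, q=1, a=42
a_10 = 2*a_0 = 42, so the period closes here.
sqrt(464) = [21; 1, 1, 5, 1, 1, 1, 5, 1, 1, 42]
Period length = 10

10


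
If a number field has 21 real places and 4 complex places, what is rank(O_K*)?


By Dirichlet's unit theorem:
rank = r1 + r2 - 1
= 21 + 4 - 1
= 24

24


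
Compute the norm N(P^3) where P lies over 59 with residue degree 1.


N(P^a) = p^(a*f)
= 59^(3*1)
= 59^3
= 205379

205379


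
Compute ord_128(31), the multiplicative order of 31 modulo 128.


We want ord_128(31), the smallest k >= 1 with 31^k = 1 mod 128.
n = 128 = 2^7, phi(128) = 64; the order divides phi(n).
Divisors of 64: 1, 2, 4, 8, 16, 32, 64
Repeated squaring mod 128: 31^1 = 31, 31^2 = 65, 31^4 = 1, 31^8 = 1, 31^16 = 1, 31^32 = 1, 31^64 = 1
Test divisors in increasing order:
  k=1: 31^1 = 31 mod 128
  k=2: 31^2 = 65 mod 128
  k=4: 31^4 = 1 mod 128  <- first divisor giving 1
Order = 4

4


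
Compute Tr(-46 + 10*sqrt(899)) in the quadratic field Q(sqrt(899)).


Tr(a + b*sqrt(d)) = (a + b*sqrt(d)) + (a - b*sqrt(d)) = 2a
= 2 * (-46)
= -92

-92


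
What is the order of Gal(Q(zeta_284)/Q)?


|Gal(Q(zeta_284)/Q)| = phi(284)
= 140

140


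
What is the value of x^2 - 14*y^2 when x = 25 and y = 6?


x^2 - d*y^2
= 25^2 - 14*6^2
= 625 - 504
= 121

121


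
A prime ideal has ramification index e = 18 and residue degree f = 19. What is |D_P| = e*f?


|D_P| = e * f
= 18 * 19
= 342

342


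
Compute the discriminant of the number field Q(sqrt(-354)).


For K = Q(sqrt(d)) with d squarefree: disc(K) = d if d = 1 mod 4, and disc(K) = 4d if d = 2 or 3 mod 4.
Here d = -354, and d mod 4 = 2.
d = 2 mod 4, not 1 (O_K = Z[sqrt(d)]), so disc(K) = 4d = 4 * (-354) = -1416

-1416


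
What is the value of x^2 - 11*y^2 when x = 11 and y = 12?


x^2 - d*y^2
= 11^2 - 11*12^2
= 121 - 1584
= -1463

-1463


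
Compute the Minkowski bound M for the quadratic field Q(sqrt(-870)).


d = -870, d mod 4 = 2, so disc(K) = 4d = -3480; |disc(K)| = 3480
Imaginary quadratic field, so n = 2, s = r2 = 1, r1 = 0
M = (n!/n^n) * (4/pi)^s * sqrt(|disc(K)|) = (2!/2^2) * (4/pi)^1 * sqrt(3480)
= 0.5 * 1.273240 * 58.991525
= 37.5552

37.5552


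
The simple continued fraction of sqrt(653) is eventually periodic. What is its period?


Run the CF algorithm for sqrt(653).
a_0 = floor(sqrt(653)) = 25; set m_0=0, q_0=1.
Recurrence: m' = q*a - m,  q' = (d - m'^2)/q,  a' = floor((a_0 + m')/q').
  step 1: m=25, q=28, a=1
  step 2: m=3, q=23, a=1
  step 3: m=20, q=11, a=4
  step 4: m=24, q=7, a=7
  step 5: m=25, q=4, a=12
  step 6: m=23, q=31, a=1
  step 7: m=8, q=19, a=1
  step 8: m=11, q=28, a=1
  step 9: m=17, q=13, a=3
  step 10: m=22, q=13, a=3
  step 11: m=17, q=28, a=1
  step 12: m=11, q=19, a=1
  step 13: m=8, q=31, a=1
  step 14: m=23, q=4, a=12
  step 15: m=25, q=7, a=7
  step 16: m=24, q=11, a=4
  step 17: m=20, q=23, a=1
  step 18: m=3, q=28, a=1
  step 19: m=25, q=1, a=50
a_19 = 2*a_0 = 50, so the period closes here.
sqrt(653) = [25; 1, 1, 4, 7, 12, 1, 1, 1, 3, 3, 1, 1, 1, 12, 7, 4, 1, 1, 50]
Period length = 19

19


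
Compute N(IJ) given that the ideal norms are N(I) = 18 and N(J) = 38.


N(IJ) = N(I) * N(J)
= 18 * 38
= 684

684


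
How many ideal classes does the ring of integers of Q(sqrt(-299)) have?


K = Q(sqrt(-299)). d mod 4 = 1, so D = disc(K) = d = -299
h(K) equals the number of primitive reduced positive-definite forms (a, b, c) = a*x^2 + b*x*y + c*y^2 with b^2 - 4ac = D,
where reduced means |b| <= a <= c, with b >= 0 whenever |b| = a or a = c, and primitive means gcd(a, b, c) = 1.
Reduced forces 3a^2 <= |D| = 299, so 1 <= a <= 9; b must have the parity of D, and c = (b^2 - D)/(4a) must be an integer >= a.
Enumerate a = 1..9, b in [-a, a]:
  a=1: (1, 1, 75)  [1]
  a=2: none
  a=3: (3, -1, 25), (3, 1, 25)  [2]
  a=4: none
  a=5: (5, -1, 15), (5, 1, 15)  [2]
  a=6: none
  a=7: (7, -3, 11), (7, 3, 11)  [2]
  a=8: none
  a=9: (9, 5, 9)  [1]
Total reduced forms: 1 + 2 + 2 + 2 + 1 = 8
h = 8

8


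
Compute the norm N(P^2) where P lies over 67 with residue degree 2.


N(P^a) = p^(a*f)
= 67^(2*2)
= 67^4
= 20151121

20151121


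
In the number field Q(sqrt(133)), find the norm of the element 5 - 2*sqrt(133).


N(a + b*sqrt(d)) = a^2 - d*b^2
= (5)^2 - (133)*(-2)^2
= 25 - 532
= -507

-507


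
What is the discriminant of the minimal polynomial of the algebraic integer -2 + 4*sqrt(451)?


The element -2 + 4*sqrt(451) has minimal polynomial:
x^2 + 4*x - 7212
Discriminant = (4)^2 - 4*(-7212)
= 16 + 28848
= 28864

28864


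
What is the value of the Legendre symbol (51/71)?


p = 71 is prime, so compute (51/71) with the reciprocity algorithm (Jacobi-symbol steps: pull out 2s via (2/n), flip via reciprocity, reduce):
  reciprocity: (51/71) -> -(71/51)
  reduce: (20/51)
  pull out 2: (2/51) = -1  (since 51 mod 8 = 3)
  pull out 2: (2/51) = -1  (since 51 mod 8 = 3)
  reciprocity: (5/51) -> +(51/5)
  reduce: (1/5)
  (1/5) = 1
Product of signs = -1
(51/71) = -1

-1


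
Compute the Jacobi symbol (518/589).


Compute (518/589) via quadratic reciprocity:
  pull out 2: (2/589) = -1  (since 589 mod 8 = 5)
  reciprocity: (259/589) -> +(589/259)
  reduce: (71/259)
  reciprocity: (71/259) -> -(259/71)
  reduce: (46/71)
  pull out 2: (2/71) = +1  (since 71 mod 8 = 7)
  reciprocity: (23/71) -> -(71/23)
  reduce: (2/23)
  pull out 2: (2/23) = +1  (since 23 mod 8 = 7)
  (1/23) = 1
Product of signs = -1

-1


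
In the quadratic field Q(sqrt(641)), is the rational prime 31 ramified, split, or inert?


K = Q(sqrt(641)). Since d mod 4 = 1, disc(K) = 641.
Check p | disc: 641 mod 31 = 21.
p does not divide disc. Compute Legendre symbol (d/p):
21^((31-1)/2) mod 31 = -1
(d/p) = -1, so p is inert: (p) stays prime with e=1, f=2, g=1.
Therefore p is inert.

inert


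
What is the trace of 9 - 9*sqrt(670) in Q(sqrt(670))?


Tr(a + b*sqrt(d)) = (a + b*sqrt(d)) + (a - b*sqrt(d)) = 2a
= 2 * (9)
= 18

18


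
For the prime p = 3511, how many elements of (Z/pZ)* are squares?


For prime p, the number of non-zero quadratic residues is (p-1)/2.
= (3511-1)/2
= 1755

1755


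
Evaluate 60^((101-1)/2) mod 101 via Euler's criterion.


p = 101 is prime and the exponent is (p-1)/2 = 50, so by Euler's criterion 60^50 = (60/101) = +1 or -1 mod 101.
Compute by square-and-multiply:
  50 = 32 + 16 + 2 (binary 110010)
  Repeated squaring mod 101: 60^1 = 60, 60^2 = 65, 60^4 = 84, 60^8 = 87, 60^16 = 95, 60^32 = 36
  60^50 = 60^32 * 60^16 * 60^2 = 36 * 95 * 65 mod 101
    36 * 95 = 3420 = 87 mod 101
    87 * 65 = 5655 = 100 mod 101
  60^50 = 100 mod 101
Result 100 = p - 1 = -1 mod 101: 60 is a quadratic non-residue mod 101. As a residue in [0, p-1] the value is 100.
60^50 mod 101 = 100

100


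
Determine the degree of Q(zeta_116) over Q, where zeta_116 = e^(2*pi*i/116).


The degree equals Euler's totient phi(116).
116 = 2^2 * 29
phi(116) = 56

56


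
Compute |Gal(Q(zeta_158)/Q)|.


|Gal(Q(zeta_158)/Q)| = phi(158)
= 78

78


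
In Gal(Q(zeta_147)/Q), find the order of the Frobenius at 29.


The Frobenius at p in Gal(Q(zeta_n)/Q) = (Z/nZ)* is the class of p, so its order is ord_147(29), the smallest k >= 1 with 29^k = 1 mod 147.
n = 147 = 3 * 7^2, phi(147) = 84; the order divides phi(n).
Divisors of 84: 1, 2, 3, 4, 6, 7, 12, 14, 21, 28, 42, 84
Repeated squaring mod 147: 29^1 = 29, 29^2 = 106, 29^4 = 64, 29^8 = 127, 29^16 = 106, 29^32 = 64, 29^64 = 127
Test divisors in increasing order:
  k=1: 29^1 = 29 mod 147
  k=2: 29^2 = 106 mod 147
  k=3: 29^3 = 106 * 29 = 134 mod 147
  k=4: 29^4 = 64 mod 147
  k=6: 29^6 = 64 * 106 = 22 mod 147
  k=7: 29^7 = 64 * 106 * 29 = 50 mod 147
  k=12: 29^12 = 127 * 64 = 43 mod 147
  k=14: 29^14 = 127 * 64 * 106 = 1 mod 147  <- first divisor giving 1
Order = 14

14


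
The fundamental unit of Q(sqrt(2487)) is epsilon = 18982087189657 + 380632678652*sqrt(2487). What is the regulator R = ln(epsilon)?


epsilon = 18982087189657 + 380632678652*sqrt(2487)
= 3.7964e+13
R = ln(3.7964e+13)
= 31.2677

31.2677


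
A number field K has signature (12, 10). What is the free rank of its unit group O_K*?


By Dirichlet's unit theorem:
rank = r1 + r2 - 1
= 12 + 10 - 1
= 21

21


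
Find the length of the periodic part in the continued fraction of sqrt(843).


Run the CF algorithm for sqrt(843).
a_0 = floor(sqrt(843)) = 29; set m_0=0, q_0=1.
Recurrence: m' = q*a - m,  q' = (d - m'^2)/q,  a' = floor((a_0 + m')/q').
  step 1: m=29, q=2, a=29
  step 2: m=29, q=1, a=58
a_2 = 2*a_0 = 58, so the period closes here.
sqrt(843) = [29; 29, 58]
Period length = 2

2


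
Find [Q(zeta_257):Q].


The degree equals Euler's totient phi(257).
257 = 257
phi(257) = 256

256


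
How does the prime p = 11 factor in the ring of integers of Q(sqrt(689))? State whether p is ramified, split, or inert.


K = Q(sqrt(689)). Since d mod 4 = 1, disc(K) = 689.
Check p | disc: 689 mod 11 = 7.
p does not divide disc. Compute Legendre symbol (d/p):
7^((11-1)/2) mod 11 = -1
(d/p) = -1, so p is inert: (p) stays prime with e=1, f=2, g=1.
Therefore p is inert.

inert


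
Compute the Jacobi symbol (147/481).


Compute (147/481) via quadratic reciprocity:
  reciprocity: (147/481) -> +(481/147)
  reduce: (40/147)
  pull out 2: (2/147) = -1  (since 147 mod 8 = 3)
  pull out 2: (2/147) = -1  (since 147 mod 8 = 3)
  pull out 2: (2/147) = -1  (since 147 mod 8 = 3)
  reciprocity: (5/147) -> +(147/5)
  reduce: (2/5)
  pull out 2: (2/5) = -1  (since 5 mod 8 = 5)
  (1/5) = 1
Product of signs = 1

1


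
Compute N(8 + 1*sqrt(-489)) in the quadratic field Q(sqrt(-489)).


N(a + b*sqrt(d)) = a^2 - d*b^2
= (8)^2 - (-489)*(1)^2
= 64 + 489
= 553

553


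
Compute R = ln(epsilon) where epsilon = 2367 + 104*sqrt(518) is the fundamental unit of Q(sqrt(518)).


epsilon = 2367 + 104*sqrt(518)
= 4733.9998
R = ln(4733.9998)
= 8.4625

8.4625


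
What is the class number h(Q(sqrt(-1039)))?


K = Q(sqrt(-1039)). d mod 4 = 1, so D = disc(K) = d = -1039
h(K) equals the number of primitive reduced positive-definite forms (a, b, c) = a*x^2 + b*x*y + c*y^2 with b^2 - 4ac = D,
where reduced means |b| <= a <= c, with b >= 0 whenever |b| = a or a = c, and primitive means gcd(a, b, c) = 1.
Reduced forces 3a^2 <= |D| = 1039, so 1 <= a <= 18; b must have the parity of D, and c = (b^2 - D)/(4a) must be an integer >= a.
Enumerate a = 1..18, b in [-a, a]:
  a=1: (1, 1, 260)  [1]
  a=2: (2, -1, 130), (2, 1, 130)  [2]
  a=3: none
  a=4: (4, -1, 65), (4, 1, 65)  [2]
  a=5: (5, -1, 52), (5, 1, 52)  [2]
  a=6: none
  a=7: (7, -5, 38), (7, 5, 38)  [2]
  a=8: (8, -7, 34), (8, 7, 34)  [2]
  a=9: none
  a=10: (10, -9, 28), (10, -1, 26), (10, 1, 26), (10, 9, 28)  [4]
  a=11..12: none
  a=13: (13, -1, 20), (13, 1, 20)  [2]
  a=14: (14, -9, 20), (14, -5, 19), (14, 5, 19), (14, 9, 20)  [4]
  a=15: none
  a=16: (16, -7, 17), (16, 7, 17)  [2]
  a=17..18: none
Total reduced forms: 1 + 2 + 2 + 2 + 2 + 2 + 4 + 2 + 4 + 2 = 23
h = 23

23


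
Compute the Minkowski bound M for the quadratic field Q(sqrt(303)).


d = 303, d mod 4 = 3, so disc(K) = 4d = 1212; |disc(K)| = 1212
Real quadratic field, so n = 2, s = r2 = 0, r1 = 2
M = (n!/n^n) * (4/pi)^s * sqrt(|disc(K)|) = (2!/2^2) * (4/pi)^0 * sqrt(1212)
= 0.5 * 1.000000 * 34.813790
= 17.4069

17.4069


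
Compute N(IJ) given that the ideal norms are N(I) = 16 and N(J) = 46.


N(IJ) = N(I) * N(J)
= 16 * 46
= 736

736


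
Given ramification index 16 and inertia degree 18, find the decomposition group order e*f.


|D_P| = e * f
= 16 * 18
= 288

288


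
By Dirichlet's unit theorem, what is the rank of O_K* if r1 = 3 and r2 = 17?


By Dirichlet's unit theorem:
rank = r1 + r2 - 1
= 3 + 17 - 1
= 19

19


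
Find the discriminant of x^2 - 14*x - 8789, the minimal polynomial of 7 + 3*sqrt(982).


The element 7 + 3*sqrt(982) has minimal polynomial:
x^2 - 14*x - 8789
Discriminant = (-14)^2 - 4*(-8789)
= 196 + 35156
= 35352

35352


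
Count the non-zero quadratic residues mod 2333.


For prime p, the number of non-zero quadratic residues is (p-1)/2.
= (2333-1)/2
= 1166

1166


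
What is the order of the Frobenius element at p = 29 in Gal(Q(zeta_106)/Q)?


The Frobenius at p in Gal(Q(zeta_n)/Q) = (Z/nZ)* is the class of p, so its order is ord_106(29), the smallest k >= 1 with 29^k = 1 mod 106.
n = 106 = 2 * 53, phi(106) = 52; the order divides phi(n).
Divisors of 52: 1, 2, 4, 13, 26, 52
Repeated squaring mod 106: 29^1 = 29, 29^2 = 99, 29^4 = 49, 29^8 = 69, 29^16 = 97, 29^32 = 81
Test divisors in increasing order:
  k=1: 29^1 = 29 mod 106
  k=2: 29^2 = 99 mod 106
  k=4: 29^4 = 49 mod 106
  k=13: 29^13 = 69 * 49 * 29 = 105 mod 106
  k=26: 29^26 = 97 * 69 * 99 = 1 mod 106  <- first divisor giving 1
Order = 26

26


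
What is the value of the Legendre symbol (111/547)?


p = 547 is prime, so compute (111/547) with the reciprocity algorithm (Jacobi-symbol steps: pull out 2s via (2/n), flip via reciprocity, reduce):
  reciprocity: (111/547) -> -(547/111)
  reduce: (103/111)
  reciprocity: (103/111) -> -(111/103)
  reduce: (8/103)
  pull out 2: (2/103) = +1  (since 103 mod 8 = 7)
  pull out 2: (2/103) = +1  (since 103 mod 8 = 7)
  pull out 2: (2/103) = +1  (since 103 mod 8 = 7)
  (1/103) = 1
Product of signs = 1
(111/547) = 1

1


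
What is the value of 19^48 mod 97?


p = 97 is prime and the exponent is (p-1)/2 = 48, so by Euler's criterion 19^48 = (19/97) = +1 or -1 mod 97.
Compute by square-and-multiply:
  48 = 32 + 16 (binary 110000)
  Repeated squaring mod 97: 19^1 = 19, 19^2 = 70, 19^4 = 50, 19^8 = 75, 19^16 = 96, 19^32 = 1
  19^48 = 19^32 * 19^16 = 1 * 96 mod 97
    1 * 96 = 96 = 96 mod 97
  19^48 = 96 mod 97
Result 96 = p - 1 = -1 mod 97: 19 is a quadratic non-residue mod 97. As a residue in [0, p-1] the value is 96.
19^48 mod 97 = 96

96


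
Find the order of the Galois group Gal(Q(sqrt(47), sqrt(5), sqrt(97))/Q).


The 3 square roots of distinct primes are multiplicatively independent over Q,
so [K:Q] = 2^3 and Gal(K/Q) is isomorphic to (Z/2Z)^3.
|Gal| = 2^3 = 8

8


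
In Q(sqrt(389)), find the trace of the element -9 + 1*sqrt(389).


Tr(a + b*sqrt(d)) = (a + b*sqrt(d)) + (a - b*sqrt(d)) = 2a
= 2 * (-9)
= -18

-18


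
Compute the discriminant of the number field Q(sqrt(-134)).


For K = Q(sqrt(d)) with d squarefree: disc(K) = d if d = 1 mod 4, and disc(K) = 4d if d = 2 or 3 mod 4.
Here d = -134, and d mod 4 = 2.
d = 2 mod 4, not 1 (O_K = Z[sqrt(d)]), so disc(K) = 4d = 4 * (-134) = -536

-536


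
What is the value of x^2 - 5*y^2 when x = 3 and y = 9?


x^2 - d*y^2
= 3^2 - 5*9^2
= 9 - 405
= -396

-396


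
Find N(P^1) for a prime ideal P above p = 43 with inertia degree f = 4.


N(P^a) = p^(a*f)
= 43^(1*4)
= 43^4
= 3418801

3418801


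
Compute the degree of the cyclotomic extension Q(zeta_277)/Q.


The degree equals Euler's totient phi(277).
277 = 277
phi(277) = 276

276


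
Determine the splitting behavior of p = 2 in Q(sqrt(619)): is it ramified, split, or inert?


K = Q(sqrt(619)). Since d mod 4 = 3, disc(K) = 2476.
Check p | disc: 2476 mod 2 = 0.
p divides disc, so p ramifies: (p) = P^2 with e=2, f=1, g=1.
Therefore p is ramified.

ramified


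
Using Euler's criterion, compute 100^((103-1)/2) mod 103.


p = 103 is prime and the exponent is (p-1)/2 = 51, so by Euler's criterion 100^51 = (100/103) = +1 or -1 mod 103.
Compute by square-and-multiply:
  51 = 32 + 16 + 2 + 1 (binary 110011)
  Repeated squaring mod 103: 100^1 = 100, 100^2 = 9, 100^4 = 81, 100^8 = 72, 100^16 = 34, 100^32 = 23
  100^51 = 100^32 * 100^16 * 100^2 * 100^1 = 23 * 34 * 9 * 100 mod 103
    23 * 34 = 782 = 61 mod 103
    61 * 9 = 549 = 34 mod 103
    34 * 100 = 3400 = 1 mod 103
  100^51 = 1 mod 103
Result 1: 100 is a quadratic residue mod 103.
100^51 mod 103 = 1

1


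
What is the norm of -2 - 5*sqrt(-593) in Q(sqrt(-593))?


N(a + b*sqrt(d)) = a^2 - d*b^2
= (-2)^2 - (-593)*(-5)^2
= 4 + 14825
= 14829

14829


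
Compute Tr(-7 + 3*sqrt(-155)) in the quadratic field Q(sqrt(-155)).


Tr(a + b*sqrt(d)) = (a + b*sqrt(d)) + (a - b*sqrt(d)) = 2a
= 2 * (-7)
= -14

-14


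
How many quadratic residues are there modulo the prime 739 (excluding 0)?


For prime p, the number of non-zero quadratic residues is (p-1)/2.
= (739-1)/2
= 369

369


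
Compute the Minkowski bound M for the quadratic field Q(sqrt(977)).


d = 977, d mod 4 = 1, so disc(K) = d = 977; |disc(K)| = 977
Real quadratic field, so n = 2, s = r2 = 0, r1 = 2
M = (n!/n^n) * (4/pi)^s * sqrt(|disc(K)|) = (2!/2^2) * (4/pi)^0 * sqrt(977)
= 0.5 * 1.000000 * 31.256999
= 15.6285

15.6285


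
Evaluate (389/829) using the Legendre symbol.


p = 829 is prime, so compute (389/829) with the reciprocity algorithm (Jacobi-symbol steps: pull out 2s via (2/n), flip via reciprocity, reduce):
  reciprocity: (389/829) -> +(829/389)
  reduce: (51/389)
  reciprocity: (51/389) -> +(389/51)
  reduce: (32/51)
  pull out 2: (2/51) = -1  (since 51 mod 8 = 3)
  pull out 2: (2/51) = -1  (since 51 mod 8 = 3)
  pull out 2: (2/51) = -1  (since 51 mod 8 = 3)
  pull out 2: (2/51) = -1  (since 51 mod 8 = 3)
  pull out 2: (2/51) = -1  (since 51 mod 8 = 3)
  (1/51) = 1
Product of signs = -1
(389/829) = -1

-1


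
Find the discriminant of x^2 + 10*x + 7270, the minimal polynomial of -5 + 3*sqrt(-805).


The element -5 + 3*sqrt(-805) has minimal polynomial:
x^2 + 10*x + 7270
Discriminant = (10)^2 - 4*(7270)
= 100 - 29080
= -28980

-28980


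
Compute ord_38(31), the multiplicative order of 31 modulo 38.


We want ord_38(31), the smallest k >= 1 with 31^k = 1 mod 38.
n = 38 = 2 * 19, phi(38) = 18; the order divides phi(n).
Divisors of 18: 1, 2, 3, 6, 9, 18
Repeated squaring mod 38: 31^1 = 31, 31^2 = 11, 31^4 = 7, 31^8 = 11, 31^16 = 7
Test divisors in increasing order:
  k=1: 31^1 = 31 mod 38
  k=2: 31^2 = 11 mod 38
  k=3: 31^3 = 11 * 31 = 37 mod 38
  k=6: 31^6 = 7 * 11 = 1 mod 38  <- first divisor giving 1
Order = 6

6


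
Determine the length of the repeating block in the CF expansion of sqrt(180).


Run the CF algorithm for sqrt(180).
a_0 = floor(sqrt(180)) = 13; set m_0=0, q_0=1.
Recurrence: m' = q*a - m,  q' = (d - m'^2)/q,  a' = floor((a_0 + m')/q').
  step 1: m=13, q=11, a=2
  step 2: m=9, q=9, a=2
  step 3: m=9, q=11, a=2
  step 4: m=13, q=1, a=26
a_4 = 2*a_0 = 26, so the period closes here.
sqrt(180) = [13; 2, 2, 2, 26]
Period length = 4

4


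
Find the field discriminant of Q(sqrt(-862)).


For K = Q(sqrt(d)) with d squarefree: disc(K) = d if d = 1 mod 4, and disc(K) = 4d if d = 2 or 3 mod 4.
Here d = -862, and d mod 4 = 2.
d = 2 mod 4, not 1 (O_K = Z[sqrt(d)]), so disc(K) = 4d = 4 * (-862) = -3448

-3448


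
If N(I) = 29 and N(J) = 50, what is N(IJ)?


N(IJ) = N(I) * N(J)
= 29 * 50
= 1450

1450


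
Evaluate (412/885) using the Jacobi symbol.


Compute (412/885) via quadratic reciprocity:
  pull out 2: (2/885) = -1  (since 885 mod 8 = 5)
  pull out 2: (2/885) = -1  (since 885 mod 8 = 5)
  reciprocity: (103/885) -> +(885/103)
  reduce: (61/103)
  reciprocity: (61/103) -> +(103/61)
  reduce: (42/61)
  pull out 2: (2/61) = -1  (since 61 mod 8 = 5)
  reciprocity: (21/61) -> +(61/21)
  reduce: (19/21)
  reciprocity: (19/21) -> +(21/19)
  reduce: (2/19)
  pull out 2: (2/19) = -1  (since 19 mod 8 = 3)
  (1/19) = 1
Product of signs = 1

1


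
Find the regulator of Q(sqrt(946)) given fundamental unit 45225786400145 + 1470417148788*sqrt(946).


epsilon = 45225786400145 + 1470417148788*sqrt(946)
= 9.0452e+13
R = ln(9.0452e+13)
= 32.1358

32.1358


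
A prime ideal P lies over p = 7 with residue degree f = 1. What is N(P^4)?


N(P^a) = p^(a*f)
= 7^(4*1)
= 7^4
= 2401

2401
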